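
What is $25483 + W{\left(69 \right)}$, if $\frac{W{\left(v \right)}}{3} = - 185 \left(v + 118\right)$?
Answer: $-78302$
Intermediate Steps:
$W{\left(v \right)} = -65490 - 555 v$ ($W{\left(v \right)} = 3 \left(- 185 \left(v + 118\right)\right) = 3 \left(- 185 \left(118 + v\right)\right) = 3 \left(-21830 - 185 v\right) = -65490 - 555 v$)
$25483 + W{\left(69 \right)} = 25483 - 103785 = -78302$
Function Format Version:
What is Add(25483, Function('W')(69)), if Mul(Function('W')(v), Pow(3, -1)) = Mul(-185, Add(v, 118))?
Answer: -78302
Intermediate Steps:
Function('W')(v) = Add(-65490, Mul(-555, v)) (Function('W')(v) = Mul(3, Mul(-185, Add(v, 118))) = Mul(3, Mul(-185, Add(118, v))) = Mul(3, Add(-21830, Mul(-185, v))) = Add(-65490, Mul(-555, v)))
Add(25483, Function('W')(69)) = Add(25483, Add(-65490, Mul(-555, 69))) = Add(25483, Add(-65490, -38295)) = Add(25483, -103785) = -78302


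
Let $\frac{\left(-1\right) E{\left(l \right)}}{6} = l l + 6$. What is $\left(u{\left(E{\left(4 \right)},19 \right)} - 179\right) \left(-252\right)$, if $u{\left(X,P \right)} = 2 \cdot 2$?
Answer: $44100$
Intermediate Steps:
$E{\left(l \right)} = -36 - 6 l^{2}$ ($E{\left(l \right)} = - 6 \left(l l + 6\right) = - 6 \left(l^{2} + 6\right) = - 6 \left(6 + l^{2}\right) = -36 - 6 l^{2}$)
$u{\left(X,P \right)} = 4$
$\left(u{\left(E{\left(4 \right)},19 \right)} - 179\right) \left(-252\right) = \left(4 - 179\right) \left(-252\right) = \left(-175\right) \left(-252\right) = 44100$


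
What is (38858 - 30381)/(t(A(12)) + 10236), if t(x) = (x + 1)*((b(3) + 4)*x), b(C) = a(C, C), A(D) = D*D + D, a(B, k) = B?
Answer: 8477/181680 ≈ 0.046659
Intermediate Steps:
A(D) = D + D**2 (A(D) = D**2 + D = D + D**2)
b(C) = C
t(x) = 7*x*(1 + x) (t(x) = (x + 1)*((3 + 4)*x) = (1 + x)*(7*x) = 7*x*(1 + x))
(38858 - 30381)/(t(A(12)) + 10236) = (38858 - 30381)/(7*(12*(1 + 12))*(1 + 12*(1 + 12)) + 10236) = 8477/(7*(12*13)*(1 + 12*13) + 10236) = 8477/(7*156*(1 + 156) + 10236) = 8477/(7*156*157 + 10236) = 8477/(171444 + 10236) = 8477/181680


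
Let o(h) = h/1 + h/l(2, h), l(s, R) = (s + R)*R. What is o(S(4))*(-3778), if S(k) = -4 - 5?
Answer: 241792/7 ≈ 34542.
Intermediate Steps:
l(s, R) = R*(R + s) (l(s, R) = (R + s)*R = R*(R + s))
S(k) = -9
o(h) = h + 1/(2 + h) (o(h) = h/1 + h/((h*(h + 2))) = h*1 + h/((h*(2 + h))) = h + h*(1/(h*(2 + h))) = h + 1/(2 + h))
o(S(4))*(-3778) = ((1 - 9*(2 - 9))/(2 - 9))*(-3778) = ((1 - 9*(-7))/(-7))*(-3778) = -(1 + 63)/7*(-3778) = -⅐*64*(-3778) = -64/7*(-3778) = 241792/7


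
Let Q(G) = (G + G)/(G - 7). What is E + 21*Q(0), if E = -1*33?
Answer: -33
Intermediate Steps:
Q(G) = 2*G/(-7 + G) (Q(G) = (2*G)/(-7 + G) = 2*G/(-7 + G))
E = -33
E + 21*Q(0) = -33 + 21*(2*0/(-7 + 0)) = -33 + 21*(2*0/(-7)) = -33 + 21*(2*0*(-⅐)) = -33 + 21*0 = -33 + 0 = -33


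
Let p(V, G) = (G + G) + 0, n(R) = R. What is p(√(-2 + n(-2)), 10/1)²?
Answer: 400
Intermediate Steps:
p(V, G) = 2*G (p(V, G) = 2*G + 0 = 2*G)
p(√(-2 + n(-2)), 10/1)² = (2*(10/1))² = (2*(10*1))² = (2*10)² = 20² = 400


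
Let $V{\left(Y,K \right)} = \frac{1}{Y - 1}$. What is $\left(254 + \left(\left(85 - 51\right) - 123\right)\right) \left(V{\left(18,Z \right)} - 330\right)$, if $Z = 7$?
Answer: $- \frac{925485}{17} \approx -54440.0$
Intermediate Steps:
$V{\left(Y,K \right)} = \frac{1}{-1 + Y}$
$\left(254 + \left(\left(85 - 51\right) - 123\right)\right) \left(V{\left(18,Z \right)} - 330\right) = \left(254 + \left(\left(85 - 51\right) - 123\right)\right) \left(\frac{1}{-1 + 18} - 330\right) = \left(254 + \left(34 - 123\right)\right) \left(\frac{1}{17} - 330\right) = \left(254 - 89\right) \left(\frac{1}{17} - 330\right) = 165 \left(- \frac{5609}{17}\right) = - \frac{925485}{17}$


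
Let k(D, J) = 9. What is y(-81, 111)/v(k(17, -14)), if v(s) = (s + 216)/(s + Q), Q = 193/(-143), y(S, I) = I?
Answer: 40478/10725 ≈ 3.7742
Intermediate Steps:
Q = -193/143 (Q = 193*(-1/143) = -193/143 ≈ -1.3496)
v(s) = (216 + s)/(-193/143 + s) (v(s) = (s + 216)/(s - 193/143) = (216 + s)/(-193/143 + s))
y(-81, 111)/v(k(17, -14)) = 111/((143*(216 + 9)/(-193 + 143*9))) = 111/((143*225/(-193 + 1287))) = 111/((143*225/1094)) = 111/((143*(1/1094)*225)) = 111/(32175/1094) = 111*(1094/32175) = 40478/10725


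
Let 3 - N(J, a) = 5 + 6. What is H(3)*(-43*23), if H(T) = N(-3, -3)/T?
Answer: 7912/3 ≈ 2637.3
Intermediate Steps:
N(J, a) = -8 (N(J, a) = 3 - (5 + 6) = 3 - 1*11 = 3 - 11 = -8)
H(T) = -8/T
H(3)*(-43*23) = (-8/3)*(-43*23) = -8*⅓*(-989) = -8/3*(-989) = 7912/3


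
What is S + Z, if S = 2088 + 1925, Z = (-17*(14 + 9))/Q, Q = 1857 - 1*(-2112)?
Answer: 15927206/3969 ≈ 4012.9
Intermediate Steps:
Q = 3969 (Q = 1857 + 2112 = 3969)
Z = -391/3969 (Z = -17*(14 + 9)/3969 = -17*23*(1/3969) = -391*1/3969 = -391/3969 ≈ -0.098513)
S = 4013
S + Z = 4013 - 391/3969 = 15927206/3969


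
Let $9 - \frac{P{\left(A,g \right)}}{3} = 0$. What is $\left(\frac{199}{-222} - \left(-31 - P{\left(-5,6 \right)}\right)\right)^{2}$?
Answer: $\frac{160706329}{49284} \approx 3260.8$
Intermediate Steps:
$P{\left(A,g \right)} = 27$ ($P{\left(A,g \right)} = 27 - 0 = 27 + 0 = 27$)
$\left(\frac{199}{-222} - \left(-31 - P{\left(-5,6 \right)}\right)\right)^{2} = \left(\frac{199}{-222} + \left(\left(60 + 27\right) - 29\right)\right)^{2} = \left(199 \left(- \frac{1}{222}\right) + \left(87 - 29\right)\right)^{2} = \left(- \frac{199}{222} + 58\right)^{2} = \left(\frac{12677}{222}\right)^{2} = \frac{160706329}{49284}$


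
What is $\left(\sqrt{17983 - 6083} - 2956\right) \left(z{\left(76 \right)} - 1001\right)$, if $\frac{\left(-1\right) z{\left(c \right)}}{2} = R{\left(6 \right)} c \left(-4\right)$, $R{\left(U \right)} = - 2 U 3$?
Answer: $67659884 - 228890 \sqrt{119} \approx 6.5163 \cdot 10^{7}$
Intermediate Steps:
$R{\left(U \right)} = - 6 U$
$z{\left(c \right)} = - 288 c$ ($z{\left(c \right)} = - 2 \left(-6\right) 6 c \left(-4\right) = - 2 - 36 c \left(-4\right) = - 2 \cdot 144 c = - 288 c$)
$\left(\sqrt{17983 - 6083} - 2956\right) \left(z{\left(76 \right)} - 1001\right) = \left(\sqrt{17983 - 6083} - 2956\right) \left(\left(-288\right) 76 - 1001\right) = \left(\sqrt{11900} - 2956\right) \left(-21888 - 1001\right) = \left(10 \sqrt{119} - 2956\right) \left(-22889\right) = \left(-2956 + 10 \sqrt{119}\right) \left(-22889\right) = 67659884 - 228890 \sqrt{119}$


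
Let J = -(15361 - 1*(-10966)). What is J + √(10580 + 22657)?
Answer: -26327 + 3*√3693 ≈ -26145.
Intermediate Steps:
J = -26327 (J = -(15361 + 10966) = -1*26327 = -26327)
J + √(10580 + 22657) = -26327 + √(10580 + 22657) = -26327 + √33237 = -26327 + 3*√3693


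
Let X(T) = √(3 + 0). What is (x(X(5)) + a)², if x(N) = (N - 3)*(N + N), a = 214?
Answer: 48508 - 2640*√3 ≈ 43935.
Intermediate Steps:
X(T) = √3
x(N) = 2*N*(-3 + N) (x(N) = (-3 + N)*(2*N) = 2*N*(-3 + N))
(x(X(5)) + a)² = (2*√3*(-3 + √3) + 214)² = (214 + 2*√3*(-3 + √3))²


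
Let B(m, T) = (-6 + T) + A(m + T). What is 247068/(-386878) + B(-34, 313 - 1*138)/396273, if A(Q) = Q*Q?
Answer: -45074736832/76654652847 ≈ -0.58802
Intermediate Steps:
A(Q) = Q**2
B(m, T) = -6 + T + (T + m)**2 (B(m, T) = (-6 + T) + (m + T)**2 = (-6 + T) + (T + m)**2 = -6 + T + (T + m)**2)
247068/(-386878) + B(-34, 313 - 1*138)/396273 = 247068/(-386878) + (-6 + (313 - 1*138) + ((313 - 1*138) - 34)**2)/396273 = 247068*(-1/386878) + (-6 + (313 - 138) + ((313 - 138) - 34)**2)*(1/396273) = -123534/193439 + (-6 + 175 + (175 - 34)**2)*(1/396273) = -123534/193439 + (-6 + 175 + 141**2)*(1/396273) = -123534/193439 + (-6 + 175 + 19881)*(1/396273) = -123534/193439 + 20050*(1/396273) = -123534/193439 + 20050/396273 = -45074736832/76654652847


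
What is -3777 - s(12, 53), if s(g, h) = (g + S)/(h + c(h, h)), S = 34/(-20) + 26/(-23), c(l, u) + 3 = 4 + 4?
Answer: -50387289/13340 ≈ -3777.2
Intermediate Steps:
c(l, u) = 5 (c(l, u) = -3 + (4 + 4) = -3 + 8 = 5)
S = -651/230 (S = 34*(-1/20) + 26*(-1/23) = -17/10 - 26/23 = -651/230 ≈ -2.8304)
s(g, h) = (-651/230 + g)/(5 + h) (s(g, h) = (g - 651/230)/(h + 5) = (-651/230 + g)/(5 + h))
-3777 - s(12, 53) = -3777 - (-651/230 + 12)/(5 + 53) = -3777 - 2109/(58*230) = -3777 - 1*2109/13340 = -3777 - 2109/13340 = -50387289/13340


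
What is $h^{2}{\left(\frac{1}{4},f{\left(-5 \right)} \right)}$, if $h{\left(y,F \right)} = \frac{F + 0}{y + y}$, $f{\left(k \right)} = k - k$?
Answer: $0$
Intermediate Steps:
$f{\left(k \right)} = 0$
$h{\left(y,F \right)} = \frac{F}{2 y}$
$h^{2}{\left(\frac{1}{4},f{\left(-5 \right)} \right)} = \left(\frac{1}{2} \cdot 0 \frac{1}{\frac{1}{4}}\right)^{2} = \left(\frac{1}{2} \cdot 0 \cdot 4\right)^{2} = 0^{2} = 0$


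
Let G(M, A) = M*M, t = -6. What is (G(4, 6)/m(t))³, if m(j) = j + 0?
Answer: -512/27 ≈ -18.963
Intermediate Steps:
m(j) = j
G(M, A) = M²
(G(4, 6)/m(t))³ = (4²/(-6))³ = (16*(-⅙))³ = (-8/3)³ = -512/27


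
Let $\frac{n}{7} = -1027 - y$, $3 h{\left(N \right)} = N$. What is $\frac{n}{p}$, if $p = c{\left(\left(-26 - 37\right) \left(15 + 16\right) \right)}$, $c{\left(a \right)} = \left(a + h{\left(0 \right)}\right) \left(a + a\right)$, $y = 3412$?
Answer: $- \frac{4439}{1089774} \approx -0.0040733$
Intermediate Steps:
$h{\left(N \right)} = \frac{N}{3}$
$c{\left(a \right)} = 2 a^{2}$ ($c{\left(a \right)} = \left(a + \frac{1}{3} \cdot 0\right) \left(a + a\right) = \left(a + 0\right) 2 a = a 2 a = 2 a^{2}$)
$p = 7628418$ ($p = 2 \left(\left(-26 - 37\right) \left(15 + 16\right)\right)^{2} = 2 \left(\left(-63\right) 31\right)^{2} = 2 \left(-1953\right)^{2} = 2 \cdot 3814209 = 7628418$)
$n = -31073$ ($n = 7 \left(-1027 - 3412\right) = 7 \left(-4439\right) = -31073$)
$\frac{n}{p} = - \frac{31073}{7628418} = \left(-31073\right) \frac{1}{7628418} = - \frac{4439}{1089774}$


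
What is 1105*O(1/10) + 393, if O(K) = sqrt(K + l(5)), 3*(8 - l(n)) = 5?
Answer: 393 + 221*sqrt(5790)/6 ≈ 3195.7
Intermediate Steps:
l(n) = 19/3 (l(n) = 8 - 1/3*5 = 8 - 5/3 = 19/3)
O(K) = sqrt(19/3 + K) (O(K) = sqrt(K + 19/3) = sqrt(19/3 + K))
1105*O(1/10) + 393 = 1105*(sqrt(57 + 9/10)/3) + 393 = 1105*(sqrt(579/10)/3) + 393 = 1105*((sqrt(5790)/10)/3) + 393 = 1105*(sqrt(5790)/30) + 393 = 221*sqrt(5790)/6 + 393 = 393 + 221*sqrt(5790)/6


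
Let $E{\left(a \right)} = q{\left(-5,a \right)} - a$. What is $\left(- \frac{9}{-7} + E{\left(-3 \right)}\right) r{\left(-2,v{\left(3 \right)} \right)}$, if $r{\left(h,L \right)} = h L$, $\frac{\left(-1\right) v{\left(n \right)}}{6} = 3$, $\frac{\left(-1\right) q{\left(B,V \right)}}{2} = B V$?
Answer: $- \frac{6480}{7} \approx -925.71$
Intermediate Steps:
$q{\left(B,V \right)} = - 2 B V$
$v{\left(n \right)} = -18$ ($v{\left(n \right)} = \left(-6\right) 3 = -18$)
$E{\left(a \right)} = 9 a$ ($E{\left(a \right)} = \left(-2\right) \left(-5\right) a - a = 10 a - a = 9 a$)
$r{\left(h,L \right)} = L h$
$\left(- \frac{9}{-7} + E{\left(-3 \right)}\right) r{\left(-2,v{\left(3 \right)} \right)} = \left(- \frac{9}{-7} + 9 \left(-3\right)\right) \left(\left(-18\right) \left(-2\right)\right) = \left(\left(-9\right) \left(- \frac{1}{7}\right) - 27\right) 36 = \left(\frac{9}{7} - 27\right) 36 = \left(- \frac{180}{7}\right) 36 = - \frac{6480}{7}$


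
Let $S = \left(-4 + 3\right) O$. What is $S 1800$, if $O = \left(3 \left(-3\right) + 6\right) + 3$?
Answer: $0$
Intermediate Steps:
$O = 0$ ($O = \left(-9 + 6\right) + 3 = -3 + 3 = 0$)
$S = 0$ ($S = \left(-4 + 3\right) 0 = \left(-1\right) 0 = 0$)
$S 1800 = 0 \cdot 1800 = 0$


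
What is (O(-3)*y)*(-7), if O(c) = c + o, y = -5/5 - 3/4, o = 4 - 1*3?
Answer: -49/2 ≈ -24.500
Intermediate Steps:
o = 1 (o = 4 - 3 = 1)
y = -7/4 (y = -5*⅕ - 3*¼ = -1 - ¾ = -7/4 ≈ -1.7500)
O(c) = 1 + c (O(c) = c + 1 = 1 + c)
(O(-3)*y)*(-7) = ((1 - 3)*(-7/4))*(-7) = -2*(-7/4)*(-7) = (7/2)*(-7) = -49/2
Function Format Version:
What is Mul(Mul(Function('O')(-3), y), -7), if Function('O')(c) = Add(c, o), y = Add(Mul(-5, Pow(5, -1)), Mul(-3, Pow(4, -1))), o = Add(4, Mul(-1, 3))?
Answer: Rational(-49, 2) ≈ -24.500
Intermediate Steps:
o = 1 (o = Add(4, -3) = 1)
y = Rational(-7, 4) (y = Add(Mul(-5, Rational(1, 5)), Mul(-3, Rational(1, 4))) = Add(-1, Rational(-3, 4)) = Rational(-7, 4) ≈ -1.7500)
Function('O')(c) = Add(1, c) (Function('O')(c) = Add(c, 1) = Add(1, c))
Mul(Mul(Function('O')(-3), y), -7) = Mul(Mul(Add(1, -3), Rational(-7, 4)), -7) = Mul(Mul(-2, Rational(-7, 4)), -7) = Mul(Rational(7, 2), -7) = Rational(-49, 2)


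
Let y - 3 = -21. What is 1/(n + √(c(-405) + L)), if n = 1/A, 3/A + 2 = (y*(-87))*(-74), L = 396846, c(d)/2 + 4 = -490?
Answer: -173829/6713001137 - 9*√395858/13426002274 ≈ -2.6316e-5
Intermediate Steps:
y = -18 (y = 3 - 21 = -18)
c(d) = -988 (c(d) = -8 + 2*(-490) = -8 - 980 = -988)
A = -3/115886 (A = 3/(-2 - 18*(-87)*(-74)) = 3/(-2 + 1566*(-74)) = 3/(-2 - 115884) = 3/(-115886) = 3*(-1/115886) = -3/115886 ≈ -2.5888e-5)
n = -115886/3 (n = 1/(-3/115886) = -115886/3 ≈ -38629.)
1/(n + √(c(-405) + L)) = 1/(-115886/3 + √(-988 + 396846)) = 1/(-115886/3 + √395858)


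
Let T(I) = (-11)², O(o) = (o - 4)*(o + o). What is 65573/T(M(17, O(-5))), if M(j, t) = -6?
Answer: 65573/121 ≈ 541.93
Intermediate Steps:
O(o) = 2*o*(-4 + o) (O(o) = (-4 + o)*(2*o) = 2*o*(-4 + o))
T(I) = 121
65573/T(M(17, O(-5))) = 65573/121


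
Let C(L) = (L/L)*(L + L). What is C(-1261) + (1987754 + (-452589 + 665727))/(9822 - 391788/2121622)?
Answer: -5985553475261/2604772437 ≈ -2297.9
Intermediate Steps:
C(L) = 2*L (C(L) = 1*(2*L) = 2*L)
C(-1261) + (1987754 + (-452589 + 665727))/(9822 - 391788/2121622) = 2*(-1261) + (1987754 + (-452589 + 665727))/(9822 - 391788/2121622) = -2522 + (1987754 + 213138)/(9822 - 391788*1/2121622) = -2522 + 2200892/(9822 - 195894/1060811) = -2522 + 2200892/(10419089748/1060811) = -2522 + 2200892*(1060811/10419089748) = -2522 + 583682610853/2604772437 = -5985553475261/2604772437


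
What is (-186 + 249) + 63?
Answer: 126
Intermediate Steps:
(-186 + 249) + 63 = 63 + 63 = 126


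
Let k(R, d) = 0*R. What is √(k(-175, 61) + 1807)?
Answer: √1807 ≈ 42.509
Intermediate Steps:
k(R, d) = 0
√(k(-175, 61) + 1807) = √(0 + 1807) = √1807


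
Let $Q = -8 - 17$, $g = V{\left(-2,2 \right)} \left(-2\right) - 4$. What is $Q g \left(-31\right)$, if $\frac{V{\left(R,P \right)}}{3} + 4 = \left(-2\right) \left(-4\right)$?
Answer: $-21700$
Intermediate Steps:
$V{\left(R,P \right)} = 12$ ($V{\left(R,P \right)} = -12 + 3 \left(\left(-2\right) \left(-4\right)\right) = -12 + 3 \cdot 8 = -12 + 24 = 12$)
$g = -28$ ($g = 12 \left(-2\right) - 4 = -24 - 4 = -28$)
$Q = -25$
$Q g \left(-31\right) = \left(-25\right) \left(-28\right) \left(-31\right) = 700 \left(-31\right) = -21700$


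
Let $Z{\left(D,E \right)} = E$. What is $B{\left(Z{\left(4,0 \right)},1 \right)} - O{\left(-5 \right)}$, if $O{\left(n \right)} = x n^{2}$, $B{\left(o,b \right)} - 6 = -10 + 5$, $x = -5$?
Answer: $126$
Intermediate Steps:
$B{\left(o,b \right)} = 1$ ($B{\left(o,b \right)} = 6 + \left(-10 + 5\right) = 6 - 5 = 1$)
$O{\left(n \right)} = - 5 n^{2}$
$B{\left(Z{\left(4,0 \right)},1 \right)} - O{\left(-5 \right)} = 1 - - 5 \left(-5\right)^{2} = 1 - \left(-5\right) 25 = 1 - -125 = 1 + 125 = 126$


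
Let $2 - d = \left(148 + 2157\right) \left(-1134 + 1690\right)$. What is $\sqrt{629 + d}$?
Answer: $i \sqrt{1280949} \approx 1131.8 i$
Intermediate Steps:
$d = -1281578$ ($d = 2 - \left(148 + 2157\right) \left(-1134 + 1690\right) = 2 - 2305 \cdot 556 = 2 - 1281580 = -1281578$)
$\sqrt{629 + d} = \sqrt{629 - 1281578} = \sqrt{-1280949} = i \sqrt{1280949}$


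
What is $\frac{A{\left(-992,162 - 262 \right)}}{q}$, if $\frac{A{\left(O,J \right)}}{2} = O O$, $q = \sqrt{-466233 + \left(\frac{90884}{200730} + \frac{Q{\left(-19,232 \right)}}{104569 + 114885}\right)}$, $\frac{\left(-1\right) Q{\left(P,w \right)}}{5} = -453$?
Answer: $- \frac{1968128 i \sqrt{226179978521290051610226270}}{10269005072770037} \approx - 2882.4 i$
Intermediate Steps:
$Q{\left(P,w \right)} = 2265$ ($Q{\left(P,w \right)} = \left(-5\right) \left(-453\right) = 2265$)
$q = \frac{i \sqrt{226179978521290051610226270}}{22025500710}$ ($q = \sqrt{-466233 + \left(\frac{90884}{200730} + \frac{2265}{104569 + 114885}\right)} = \sqrt{-466233 + \left(90884 \cdot \frac{1}{200730} + \frac{2265}{219454}\right)} = \sqrt{-466233 + \left(\frac{45442}{100365} + 2265 \cdot \frac{1}{219454}\right)} = \sqrt{-466233 + \left(\frac{45442}{100365} + \frac{2265}{219454}\right)} = \sqrt{-466233 + \frac{10199755393}{22025500710}} = \sqrt{- \frac{10269005072770037}{22025500710}} = \frac{i \sqrt{226179978521290051610226270}}{22025500710} \approx 682.81 i$)
$A{\left(O,J \right)} = 2 O^{2}$ ($A{\left(O,J \right)} = 2 O O = 2 O^{2}$)
$\frac{A{\left(-992,162 - 262 \right)}}{q} = \frac{2 \left(-992\right)^{2}}{\frac{1}{22025500710} i \sqrt{226179978521290051610226270}} = 2 \cdot 984064 \left(- \frac{i \sqrt{226179978521290051610226270}}{10269005072770037}\right) = 1968128 \left(- \frac{i \sqrt{226179978521290051610226270}}{10269005072770037}\right) = - \frac{1968128 i \sqrt{226179978521290051610226270}}{10269005072770037}$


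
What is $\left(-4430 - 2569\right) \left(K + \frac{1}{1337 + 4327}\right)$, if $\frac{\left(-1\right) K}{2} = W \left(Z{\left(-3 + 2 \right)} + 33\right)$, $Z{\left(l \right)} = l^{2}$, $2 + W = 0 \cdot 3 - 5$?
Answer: $- \frac{6289919645}{1888} \approx -3.3315 \cdot 10^{6}$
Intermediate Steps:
$W = -7$ ($W = -2 + \left(0 \cdot 3 - 5\right) = -2 + \left(0 - 5\right) = -2 - 5 = -7$)
$K = 476$ ($K = - 2 \left(- 7 \left(\left(-3 + 2\right)^{2} + 33\right)\right) = - 2 \left(- 7 \left(\left(-1\right)^{2} + 33\right)\right) = - 2 \left(- 7 \left(1 + 33\right)\right) = - 2 \left(\left(-7\right) 34\right) = \left(-2\right) \left(-238\right) = 476$)
$\left(-4430 - 2569\right) \left(K + \frac{1}{1337 + 4327}\right) = \left(-4430 - 2569\right) \left(476 + \frac{1}{1337 + 4327}\right) = - 6999 \left(476 + \frac{1}{5664}\right) = \left(-6999\right) \frac{2696065}{5664} = - \frac{6289919645}{1888}$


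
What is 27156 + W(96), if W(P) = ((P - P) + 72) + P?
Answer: 27324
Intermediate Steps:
W(P) = 72 + P (W(P) = (0 + 72) + P = 72 + P)
27156 + W(96) = 27156 + (72 + 96) = 27156 + 168 = 27324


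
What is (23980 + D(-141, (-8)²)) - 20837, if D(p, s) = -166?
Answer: 2977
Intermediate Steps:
(23980 + D(-141, (-8)²)) - 20837 = (23980 - 166) - 20837 = 23814 - 20837 = 2977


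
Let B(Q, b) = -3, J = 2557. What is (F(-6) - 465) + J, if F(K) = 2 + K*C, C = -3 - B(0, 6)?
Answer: 2094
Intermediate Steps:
C = 0 (C = -3 - 1*(-3) = -3 + 3 = 0)
F(K) = 2 (F(K) = 2 + K*0 = 2 + 0 = 2)
(F(-6) - 465) + J = (2 - 465) + 2557 = -463 + 2557 = 2094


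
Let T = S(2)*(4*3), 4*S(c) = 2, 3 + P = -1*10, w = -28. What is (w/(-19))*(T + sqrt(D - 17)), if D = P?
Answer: 168/19 + 28*I*sqrt(30)/19 ≈ 8.8421 + 8.0717*I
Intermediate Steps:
P = -13 (P = -3 - 1*10 = -3 - 10 = -13)
D = -13
S(c) = 1/2 (S(c) = (1/4)*2 = 1/2)
T = 6 (T = (4*3)/2 = (1/2)*12 = 6)
(w/(-19))*(T + sqrt(D - 17)) = (-28/(-19))*(6 + sqrt(-13 - 17)) = (-28*(-1/19))*(6 + sqrt(-30)) = 28*(6 + I*sqrt(30))/19 = 168/19 + 28*I*sqrt(30)/19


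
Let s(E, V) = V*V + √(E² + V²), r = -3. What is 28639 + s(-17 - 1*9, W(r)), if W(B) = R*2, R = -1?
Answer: 28643 + 2*√170 ≈ 28669.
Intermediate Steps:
W(B) = -2 (W(B) = -1*2 = -2)
s(E, V) = V² + √(E² + V²)
28639 + s(-17 - 1*9, W(r)) = 28639 + ((-2)² + √((-17 - 1*9)² + (-2)²)) = 28639 + (4 + √((-17 - 9)² + 4)) = 28639 + (4 + √((-26)² + 4)) = 28639 + (4 + √(676 + 4)) = 28639 + (4 + √680) = 28639 + (4 + 2*√170) = 28643 + 2*√170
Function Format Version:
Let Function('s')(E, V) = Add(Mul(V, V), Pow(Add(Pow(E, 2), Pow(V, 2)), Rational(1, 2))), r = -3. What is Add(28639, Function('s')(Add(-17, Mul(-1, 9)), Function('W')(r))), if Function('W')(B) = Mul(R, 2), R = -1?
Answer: Add(28643, Mul(2, Pow(170, Rational(1, 2)))) ≈ 28669.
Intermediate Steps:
Function('W')(B) = -2 (Function('W')(B) = Mul(-1, 2) = -2)
Function('s')(E, V) = Add(Pow(V, 2), Pow(Add(Pow(E, 2), Pow(V, 2)), Rational(1, 2)))
Add(28639, Function('s')(Add(-17, Mul(-1, 9)), Function('W')(r))) = Add(28639, Add(Pow(-2, 2), Pow(Add(Pow(Add(-17, Mul(-1, 9)), 2), Pow(-2, 2)), Rational(1, 2)))) = Add(28639, Add(4, Pow(Add(Pow(Add(-17, -9), 2), 4), Rational(1, 2)))) = Add(28639, Add(4, Pow(Add(Pow(-26, 2), 4), Rational(1, 2)))) = Add(28639, Add(4, Pow(Add(676, 4), Rational(1, 2)))) = Add(28639, Add(4, Pow(680, Rational(1, 2)))) = Add(28639, Add(4, Mul(2, Pow(170, Rational(1, 2))))) = Add(28643, Mul(2, Pow(170, Rational(1, 2))))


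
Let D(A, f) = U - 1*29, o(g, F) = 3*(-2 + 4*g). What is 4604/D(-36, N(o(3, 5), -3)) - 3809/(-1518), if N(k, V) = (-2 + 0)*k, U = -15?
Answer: -155029/1518 ≈ -102.13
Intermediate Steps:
o(g, F) = -6 + 12*g
N(k, V) = -2*k
D(A, f) = -44 (D(A, f) = -15 - 1*29 = -15 - 29 = -44)
4604/D(-36, N(o(3, 5), -3)) - 3809/(-1518) = 4604/(-44) - 3809/(-1518) = 4604*(-1/44) - 3809*(-1/1518) = -1151/11 + 3809/1518 = -155029/1518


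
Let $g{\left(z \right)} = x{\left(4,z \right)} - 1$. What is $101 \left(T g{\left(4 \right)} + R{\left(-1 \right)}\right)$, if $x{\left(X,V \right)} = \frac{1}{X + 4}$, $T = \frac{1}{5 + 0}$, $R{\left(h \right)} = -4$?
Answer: $- \frac{16867}{40} \approx -421.67$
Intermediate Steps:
$T = \frac{1}{5} \approx 0.2$
$x{\left(X,V \right)} = \frac{1}{4 + X}$
$g{\left(z \right)} = - \frac{7}{8}$ ($g{\left(z \right)} = \frac{1}{4 + 4} - 1 = \frac{1}{8} - 1 = - \frac{7}{8}$)
$101 \left(T g{\left(4 \right)} + R{\left(-1 \right)}\right) = 101 \left(\frac{1}{5} \left(- \frac{7}{8}\right) - 4\right) = 101 \left(- \frac{7}{40} - 4\right) = 101 \left(- \frac{167}{40}\right) = - \frac{16867}{40}$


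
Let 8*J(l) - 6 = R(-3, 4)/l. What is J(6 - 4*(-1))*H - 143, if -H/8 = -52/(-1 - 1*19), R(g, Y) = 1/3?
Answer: -23803/150 ≈ -158.69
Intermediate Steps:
R(g, Y) = ⅓
H = -104/5 (H = -(-416)/(-1 - 1*19) = -(-416)/(-1 - 19) = -(-416)/(-20) = -(-416)*(-1)/20 = -8*13/5 = -104/5 ≈ -20.800)
J(l) = ¾ + 1/(24*l) (J(l) = ¾ + (1/(3*l))/8 = ¾ + 1/(24*l))
J(6 - 4*(-1))*H - 143 = ((1 + 18*(6 - 4*(-1)))/(24*(6 - 4*(-1))))*(-104/5) - 143 = ((1 + 18*(6 + 4))/(24*(6 + 4)))*(-104/5) - 143 = ((1/24)*(1 + 18*10)/10)*(-104/5) - 143 = ((1/24)*(⅒)*(1 + 180))*(-104/5) - 143 = ((1/24)*(⅒)*181)*(-104/5) - 143 = (181/240)*(-104/5) - 143 = -2353/150 - 143 = -23803/150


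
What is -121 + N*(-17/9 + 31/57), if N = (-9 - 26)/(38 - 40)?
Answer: -24716/171 ≈ -144.54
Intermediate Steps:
N = 35/2 (N = -35/(-2) = -35*(-½) = 35/2 ≈ 17.500)
-121 + N*(-17/9 + 31/57) = -121 + 35*(-17/9 + 31/57)/2 = -121 + (35/2)*(-230/171) = -121 - 4025/171 = -24716/171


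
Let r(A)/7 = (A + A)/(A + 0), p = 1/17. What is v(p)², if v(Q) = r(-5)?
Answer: 196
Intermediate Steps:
p = 1/17 ≈ 0.058824
r(A) = 14 (r(A) = 7*((A + A)/(A + 0)) = 7*((2*A)/A) = 7*2 = 14)
v(Q) = 14
v(p)² = 14² = 196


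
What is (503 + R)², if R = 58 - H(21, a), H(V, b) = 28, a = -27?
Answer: 284089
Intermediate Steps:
R = 30 (R = 58 - 1*28 = 58 - 28 = 30)
(503 + R)² = (503 + 30)² = 533² = 284089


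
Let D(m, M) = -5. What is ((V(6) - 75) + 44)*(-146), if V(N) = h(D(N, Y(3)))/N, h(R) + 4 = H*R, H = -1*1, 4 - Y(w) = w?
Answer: 13505/3 ≈ 4501.7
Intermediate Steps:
Y(w) = 4 - w
H = -1
h(R) = -4 - R
V(N) = 1/N (V(N) = (-4 - 1*(-5))/N = (-4 + 5)/N = 1/N)
((V(6) - 75) + 44)*(-146) = ((1/6 - 75) + 44)*(-146) = (-449/6 + 44)*(-146) = -185/6*(-146) = 13505/3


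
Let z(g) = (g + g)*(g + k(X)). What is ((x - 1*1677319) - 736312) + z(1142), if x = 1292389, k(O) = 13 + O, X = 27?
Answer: 1578446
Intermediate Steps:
z(g) = 2*g*(40 + g) (z(g) = (g + g)*(g + (13 + 27)) = (2*g)*(g + 40) = (2*g)*(40 + g) = 2*g*(40 + g))
((x - 1*1677319) - 736312) + z(1142) = ((1292389 - 1*1677319) - 736312) + 2*1142*(40 + 1142) = ((1292389 - 1677319) - 736312) + 2*1142*1182 = (-384930 - 736312) + 2699688 = -1121242 + 2699688 = 1578446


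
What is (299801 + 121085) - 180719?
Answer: 240167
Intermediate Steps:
(299801 + 121085) - 180719 = 420886 - 180719 = 240167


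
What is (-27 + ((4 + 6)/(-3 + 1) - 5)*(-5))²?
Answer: 529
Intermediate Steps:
(-27 + ((4 + 6)/(-3 + 1) - 5)*(-5))² = (-27 + (10/(-2) - 5)*(-5))² = (-27 + (10*(-½) - 5)*(-5))² = (-27 + (-5 - 5)*(-5))² = (-27 - 10*(-5))² = (-27 + 50)² = 23² = 529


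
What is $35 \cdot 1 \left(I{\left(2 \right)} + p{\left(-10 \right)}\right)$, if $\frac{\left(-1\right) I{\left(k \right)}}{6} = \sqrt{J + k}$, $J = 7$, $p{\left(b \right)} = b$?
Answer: $-980$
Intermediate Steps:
$I{\left(k \right)} = - 6 \sqrt{7 + k}$
$35 \cdot 1 \left(I{\left(2 \right)} + p{\left(-10 \right)}\right) = 35 \cdot 1 \left(- 6 \sqrt{7 + 2} - 10\right) = 35 \left(- 6 \sqrt{9} - 10\right) = 35 \left(\left(-6\right) 3 - 10\right) = 35 \left(-18 - 10\right) = 35 \left(-28\right) = -980$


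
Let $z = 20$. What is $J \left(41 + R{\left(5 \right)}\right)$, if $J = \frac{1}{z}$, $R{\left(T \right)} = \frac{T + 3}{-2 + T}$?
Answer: $\frac{131}{60} \approx 2.1833$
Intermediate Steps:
$R{\left(T \right)} = \frac{3 + T}{-2 + T}$
$J = \frac{1}{20} \approx 0.05$
$J \left(41 + R{\left(5 \right)}\right) = \frac{41 + \frac{3 + 5}{-2 + 5}}{20} = \frac{41 + \frac{1}{3} \cdot 8}{20} = \frac{41 + \frac{8}{3}}{20} = \frac{1}{20} \cdot \frac{131}{3} = \frac{131}{60}$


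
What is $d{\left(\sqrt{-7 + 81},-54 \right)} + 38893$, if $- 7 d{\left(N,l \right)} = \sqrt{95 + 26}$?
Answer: $\frac{272240}{7} \approx 38891.0$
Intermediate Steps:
$d{\left(N,l \right)} = - \frac{11}{7}$ ($d{\left(N,l \right)} = - \frac{\sqrt{95 + 26}}{7} = - \frac{\sqrt{121}}{7} = \left(- \frac{1}{7}\right) 11 = - \frac{11}{7}$)
$d{\left(\sqrt{-7 + 81},-54 \right)} + 38893 = - \frac{11}{7} + 38893 = \frac{272240}{7}$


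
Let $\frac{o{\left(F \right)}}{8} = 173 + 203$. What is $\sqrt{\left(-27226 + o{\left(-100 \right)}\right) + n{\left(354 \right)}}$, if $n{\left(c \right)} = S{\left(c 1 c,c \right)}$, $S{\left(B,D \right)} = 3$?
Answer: $i \sqrt{24215} \approx 155.61 i$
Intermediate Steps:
$o{\left(F \right)} = 3008$ ($o{\left(F \right)} = 8 \left(173 + 203\right) = 8 \cdot 376 = 3008$)
$n{\left(c \right)} = 3$
$\sqrt{\left(-27226 + o{\left(-100 \right)}\right) + n{\left(354 \right)}} = \sqrt{\left(-27226 + 3008\right) + 3} = \sqrt{-24218 + 3} = \sqrt{-24215} = i \sqrt{24215}$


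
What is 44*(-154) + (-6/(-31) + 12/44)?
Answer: -2310457/341 ≈ -6775.5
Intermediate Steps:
44*(-154) + (-6/(-31) + 12/44) = -6776 + (-6*(-1/31) + 12*(1/44)) = -6776 + (6/31 + 3/11) = -6776 + 159/341 = -2310457/341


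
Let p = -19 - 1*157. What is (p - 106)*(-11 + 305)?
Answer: -82908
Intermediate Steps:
p = -176 (p = -19 - 157 = -176)
(p - 106)*(-11 + 305) = (-176 - 106)*(-11 + 305) = -282*294 = -82908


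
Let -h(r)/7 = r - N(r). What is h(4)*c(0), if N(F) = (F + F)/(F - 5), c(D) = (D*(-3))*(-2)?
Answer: 0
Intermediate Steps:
c(D) = 6*D (c(D) = -3*D*(-2) = 6*D)
N(F) = 2*F/(-5 + F) (N(F) = (2*F)/(-5 + F) = 2*F/(-5 + F))
h(r) = -7*r + 14*r/(-5 + r) (h(r) = -7*(r - 2*r/(-5 + r)) = -7*r + 14*r/(-5 + r))
h(4)*c(0) = (7*4*(7 - 1*4)/(-5 + 4))*(6*0) = (7*4*(7 - 4)/(-1))*0 = (7*4*(-1)*3)*0 = -84*0 = 0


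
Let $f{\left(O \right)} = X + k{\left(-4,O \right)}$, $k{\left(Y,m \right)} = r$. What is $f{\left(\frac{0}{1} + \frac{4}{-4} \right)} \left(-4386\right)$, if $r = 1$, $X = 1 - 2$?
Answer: $0$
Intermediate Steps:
$X = -1$ ($X = 1 - 2 = -1$)
$k{\left(Y,m \right)} = 1$
$f{\left(O \right)} = 0$ ($f{\left(O \right)} = -1 + 1 = 0$)
$f{\left(\frac{0}{1} + \frac{4}{-4} \right)} \left(-4386\right) = 0 \left(-4386\right) = 0$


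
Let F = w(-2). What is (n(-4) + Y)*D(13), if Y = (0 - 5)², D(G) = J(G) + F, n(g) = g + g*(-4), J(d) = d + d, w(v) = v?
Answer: 888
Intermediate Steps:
F = -2
J(d) = 2*d
n(g) = -3*g (n(g) = g - 4*g = -3*g)
D(G) = -2 + 2*G (D(G) = 2*G - 2 = -2 + 2*G)
Y = 25 (Y = (-5)² = 25)
(n(-4) + Y)*D(13) = (-3*(-4) + 25)*(-2 + 2*13) = (12 + 25)*(-2 + 26) = 37*24 = 888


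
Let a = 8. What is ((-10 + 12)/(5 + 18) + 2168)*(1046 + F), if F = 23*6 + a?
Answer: 59440272/23 ≈ 2.5844e+6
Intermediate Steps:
F = 146 (F = 23*6 + 8 = 138 + 8 = 146)
((-10 + 12)/(5 + 18) + 2168)*(1046 + F) = ((-10 + 12)/(5 + 18) + 2168)*(1046 + 146) = (2/23 + 2168)*1192 = (49866/23)*1192 = 59440272/23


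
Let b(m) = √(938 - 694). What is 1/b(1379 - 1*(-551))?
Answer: √61/122 ≈ 0.064018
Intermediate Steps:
b(m) = 2*√61 (b(m) = √244 = 2*√61)
1/b(1379 - 1*(-551)) = 1/(2*√61) = √61/122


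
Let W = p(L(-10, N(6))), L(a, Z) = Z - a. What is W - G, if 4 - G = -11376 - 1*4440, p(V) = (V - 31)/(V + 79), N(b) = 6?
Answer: -300583/19 ≈ -15820.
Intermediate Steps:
p(V) = (-31 + V)/(79 + V)
W = -3/19 (W = (-31 + (6 - 1*(-10)))/(79 + (6 - 1*(-10))) = (-31 + (6 + 10))/(79 + (6 + 10)) = (-31 + 16)/(79 + 16) = -15/95 = (1/95)*(-15) = -3/19 ≈ -0.15789)
G = 15820 (G = 4 - (-11376 - 1*4440) = 4 - (-11376 - 4440) = 4 - 1*(-15816) = 4 + 15816 = 15820)
W - G = -3/19 - 1*15820 = -3/19 - 15820 = -300583/19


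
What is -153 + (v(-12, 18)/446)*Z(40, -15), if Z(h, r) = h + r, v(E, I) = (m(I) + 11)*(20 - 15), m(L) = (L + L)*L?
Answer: 14137/446 ≈ 31.697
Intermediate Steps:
m(L) = 2*L² (m(L) = (2*L)*L = 2*L²)
v(E, I) = 55 + 10*I² (v(E, I) = (2*I² + 11)*(20 - 15) = (11 + 2*I²)*5 = 55 + 10*I²)
-153 + (v(-12, 18)/446)*Z(40, -15) = -153 + ((55 + 10*18²)/446)*(40 - 15) = -153 + ((55 + 10*324)*(1/446))*25 = -153 + ((55 + 3240)*(1/446))*25 = -153 + (3295*(1/446))*25 = -153 + (3295/446)*25 = -153 + 82375/446 = 14137/446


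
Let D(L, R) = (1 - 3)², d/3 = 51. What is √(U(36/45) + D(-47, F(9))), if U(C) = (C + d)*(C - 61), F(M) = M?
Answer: I*√231369/5 ≈ 96.202*I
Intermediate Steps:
d = 153 (d = 3*51 = 153)
D(L, R) = 4 (D(L, R) = (-2)² = 4)
U(C) = (-61 + C)*(153 + C) (U(C) = (C + 153)*(C - 61) = (153 + C)*(-61 + C) = (-61 + C)*(153 + C))
√(U(36/45) + D(-47, F(9))) = √((-9333 + (36/45)² + 92*(36/45)) + 4) = √((-9333 + (36*(1/45))² + 92*(36*(1/45))) + 4) = √((-9333 + (⅘)² + 92*(⅘)) + 4) = √((-9333 + 16/25 + 368/5) + 4) = √(-231469/25 + 4) = √(-231369/25) = I*√231369/5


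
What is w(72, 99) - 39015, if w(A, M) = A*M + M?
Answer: -31788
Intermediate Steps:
w(A, M) = M + A*M
w(72, 99) - 39015 = 99*(1 + 72) - 39015 = 99*73 - 39015 = 7227 - 39015 = -31788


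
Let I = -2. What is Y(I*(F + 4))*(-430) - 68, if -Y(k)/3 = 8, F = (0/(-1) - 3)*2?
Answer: 10252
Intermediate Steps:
F = -6 (F = (0*(-1) - 3)*2 = (0 - 3)*2 = -3*2 = -6)
Y(k) = -24 (Y(k) = -3*8 = -24)
Y(I*(F + 4))*(-430) - 68 = -24*(-430) - 68 = 10320 - 68 = 10252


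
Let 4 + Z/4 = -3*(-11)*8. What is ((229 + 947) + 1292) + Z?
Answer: 3508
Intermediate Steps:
Z = 1040 (Z = -16 + 4*(-3*(-11)*8) = -16 + 4*(33*8) = -16 + 4*264 = -16 + 1056 = 1040)
((229 + 947) + 1292) + Z = ((229 + 947) + 1292) + 1040 = (1176 + 1292) + 1040 = 2468 + 1040 = 3508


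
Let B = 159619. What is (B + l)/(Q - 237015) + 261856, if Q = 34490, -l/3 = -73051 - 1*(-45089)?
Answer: 10606428579/40505 ≈ 2.6185e+5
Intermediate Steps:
l = 83886 (l = -3*(-73051 - 1*(-45089)) = -3*(-73051 + 45089) = -3*(-27962) = 83886)
(B + l)/(Q - 237015) + 261856 = (159619 + 83886)/(34490 - 237015) + 261856 = 243505/(-202525) + 261856 = 243505*(-1/202525) + 261856 = -48701/40505 + 261856 = 10606428579/40505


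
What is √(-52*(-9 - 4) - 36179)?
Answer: I*√35503 ≈ 188.42*I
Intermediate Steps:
√(-52*(-9 - 4) - 36179) = √(-52*(-13) - 36179) = √(676 - 36179) = √(-35503) = I*√35503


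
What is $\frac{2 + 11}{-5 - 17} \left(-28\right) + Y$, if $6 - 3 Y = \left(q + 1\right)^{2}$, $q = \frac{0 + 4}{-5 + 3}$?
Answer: $\frac{601}{33} \approx 18.212$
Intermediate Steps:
$q = -2$ ($q = \frac{4}{-2} = 4 \left(- \frac{1}{2}\right) = -2$)
$Y = \frac{5}{3}$ ($Y = 2 - \frac{\left(-2 + 1\right)^{2}}{3} = 2 - \frac{\left(-1\right)^{2}}{3} = 2 - \frac{1}{3} = \frac{5}{3} \approx 1.6667$)
$\frac{2 + 11}{-5 - 17} \left(-28\right) + Y = \frac{2 + 11}{-5 - 17} \left(-28\right) + \frac{5}{3} = \frac{13}{-22} \left(-28\right) + \frac{5}{3} = 13 \left(- \frac{1}{22}\right) \left(-28\right) + \frac{5}{3} = \left(- \frac{13}{22}\right) \left(-28\right) + \frac{5}{3} = \frac{182}{11} + \frac{5}{3} = \frac{601}{33}$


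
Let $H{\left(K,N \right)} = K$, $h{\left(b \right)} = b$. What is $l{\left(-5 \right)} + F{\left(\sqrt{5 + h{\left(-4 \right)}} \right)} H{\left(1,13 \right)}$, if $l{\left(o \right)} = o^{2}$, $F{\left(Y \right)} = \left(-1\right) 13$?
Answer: $12$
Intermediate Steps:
$F{\left(Y \right)} = -13$
$l{\left(-5 \right)} + F{\left(\sqrt{5 + h{\left(-4 \right)}} \right)} H{\left(1,13 \right)} = \left(-5\right)^{2} - 13 = 25 - 13 = 12$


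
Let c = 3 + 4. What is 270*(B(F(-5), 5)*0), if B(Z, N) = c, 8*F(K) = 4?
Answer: 0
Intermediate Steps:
F(K) = 1/2 (F(K) = (1/8)*4 = 1/2)
c = 7
B(Z, N) = 7
270*(B(F(-5), 5)*0) = 270*(7*0) = 270*0 = 0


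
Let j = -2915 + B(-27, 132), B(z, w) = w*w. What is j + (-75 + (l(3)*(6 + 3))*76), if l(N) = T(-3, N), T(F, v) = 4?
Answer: 17170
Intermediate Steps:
B(z, w) = w**2
l(N) = 4
j = 14509 (j = -2915 + 132**2 = -2915 + 17424 = 14509)
j + (-75 + (l(3)*(6 + 3))*76) = 14509 + (-75 + (4*(6 + 3))*76) = 14509 + (-75 + (4*9)*76) = 14509 + (-75 + 36*76) = 14509 + (-75 + 2736) = 14509 + 2661 = 17170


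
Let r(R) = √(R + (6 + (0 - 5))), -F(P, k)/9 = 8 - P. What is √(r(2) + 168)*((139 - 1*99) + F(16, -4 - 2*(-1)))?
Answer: 112*√(168 + √3) ≈ 1459.2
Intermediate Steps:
F(P, k) = -72 + 9*P (F(P, k) = -9*(8 - P) = -72 + 9*P)
r(R) = √(1 + R) (r(R) = √(R + (6 - 5)) = √(R + 1) = √(1 + R))
√(r(2) + 168)*((139 - 1*99) + F(16, -4 - 2*(-1))) = √(√(1 + 2) + 168)*((139 - 1*99) + (-72 + 9*16)) = √(√3 + 168)*((139 - 99) + (-72 + 144)) = √(168 + √3)*(40 + 72) = √(168 + √3)*112 = 112*√(168 + √3)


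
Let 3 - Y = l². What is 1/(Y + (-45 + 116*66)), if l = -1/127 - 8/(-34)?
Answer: 4661281/35490752453 ≈ 0.00013134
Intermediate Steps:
l = 491/2159 (l = -1*1/127 - 8*(-1/34) = -1/127 + 4/17 = 491/2159 ≈ 0.22742)
Y = 13742762/4661281 (Y = 3 - (491/2159)² = 3 - 1*241081/4661281 = 3 - 241081/4661281 = 13742762/4661281 ≈ 2.9483)
1/(Y + (-45 + 116*66)) = 1/(13742762/4661281 + (-45 + 116*66)) = 1/(13742762/4661281 + (-45 + 7656)) = 1/(13742762/4661281 + 7611) = 1/(35490752453/4661281) = 4661281/35490752453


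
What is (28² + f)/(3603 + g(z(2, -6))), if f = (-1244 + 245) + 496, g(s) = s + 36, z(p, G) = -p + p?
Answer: 281/3639 ≈ 0.077219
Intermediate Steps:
z(p, G) = 0
g(s) = 36 + s
f = -503 (f = -999 + 496 = -503)
(28² + f)/(3603 + g(z(2, -6))) = (28² - 503)/(3603 + (36 + 0)) = (784 - 503)/(3603 + 36) = 281/3639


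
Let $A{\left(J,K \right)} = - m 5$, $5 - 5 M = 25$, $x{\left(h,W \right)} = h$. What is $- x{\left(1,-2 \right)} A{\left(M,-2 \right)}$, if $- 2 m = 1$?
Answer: $- \frac{5}{2} \approx -2.5$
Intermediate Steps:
$m = - \frac{1}{2}$ ($m = \left(- \frac{1}{2}\right) 1 = - \frac{1}{2} \approx -0.5$)
$M = -4$ ($M = 1 - 5 = -4$)
$A{\left(J,K \right)} = \frac{5}{2}$ ($A{\left(J,K \right)} = \left(-1\right) \left(- \frac{1}{2}\right) 5 = \frac{1}{2} \cdot 5 = \frac{5}{2}$)
$- x{\left(1,-2 \right)} A{\left(M,-2 \right)} = \left(-1\right) 1 \cdot \frac{5}{2} = \left(-1\right) \frac{5}{2} = - \frac{5}{2}$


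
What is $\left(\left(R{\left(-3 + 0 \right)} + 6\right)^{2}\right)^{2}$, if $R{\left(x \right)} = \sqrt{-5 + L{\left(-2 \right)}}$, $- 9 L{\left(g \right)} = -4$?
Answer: $\frac{\left(18 + i \sqrt{41}\right)^{4}}{81} \approx 332.75 + 1610.7 i$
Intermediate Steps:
$L{\left(g \right)} = \frac{4}{9}$ ($L{\left(g \right)} = \left(- \frac{1}{9}\right) \left(-4\right) = \frac{4}{9}$)
$R{\left(x \right)} = \frac{i \sqrt{41}}{3}$ ($R{\left(x \right)} = \sqrt{-5 + \frac{4}{9}} = \sqrt{- \frac{41}{9}} = \frac{i \sqrt{41}}{3}$)
$\left(\left(R{\left(-3 + 0 \right)} + 6\right)^{2}\right)^{2} = \left(\left(\frac{i \sqrt{41}}{3} + 6\right)^{2}\right)^{2} = \left(\left(6 + \frac{i \sqrt{41}}{3}\right)^{2}\right)^{2} = \left(6 + \frac{i \sqrt{41}}{3}\right)^{4}$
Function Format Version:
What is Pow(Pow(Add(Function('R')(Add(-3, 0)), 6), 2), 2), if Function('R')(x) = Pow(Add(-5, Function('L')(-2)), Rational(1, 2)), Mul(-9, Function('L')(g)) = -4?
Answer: Mul(Rational(1, 81), Pow(Add(18, Mul(I, Pow(41, Rational(1, 2)))), 4)) ≈ Add(332.75, Mul(1610.7, I))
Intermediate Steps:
Function('L')(g) = Rational(4, 9) (Function('L')(g) = Mul(Rational(-1, 9), -4) = Rational(4, 9))
Function('R')(x) = Mul(Rational(1, 3), I, Pow(41, Rational(1, 2))) (Function('R')(x) = Pow(Add(-5, Rational(4, 9)), Rational(1, 2)) = Pow(Rational(-41, 9), Rational(1, 2)) = Mul(Rational(1, 3), I, Pow(41, Rational(1, 2))))
Pow(Pow(Add(Function('R')(Add(-3, 0)), 6), 2), 2) = Pow(Pow(Add(Mul(Rational(1, 3), I, Pow(41, Rational(1, 2))), 6), 2), 2) = Pow(Pow(Add(6, Mul(Rational(1, 3), I, Pow(41, Rational(1, 2)))), 2), 2) = Pow(Add(6, Mul(Rational(1, 3), I, Pow(41, Rational(1, 2)))), 4)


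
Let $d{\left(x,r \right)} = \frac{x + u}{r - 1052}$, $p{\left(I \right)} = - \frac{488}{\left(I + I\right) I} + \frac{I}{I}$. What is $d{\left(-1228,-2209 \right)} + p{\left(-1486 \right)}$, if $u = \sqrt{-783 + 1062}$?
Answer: $\frac{2477949040}{1800231789} - \frac{\sqrt{31}}{1087} \approx 1.3713$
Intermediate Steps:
$p{\left(I \right)} = 1 - \frac{244}{I^{2}}$ ($p{\left(I \right)} = - \frac{488}{2 I I} + 1 = - \frac{488}{2 I^{2}} + 1 = - 488 \frac{1}{2 I^{2}} + 1 = - \frac{244}{I^{2}} + 1 = 1 - \frac{244}{I^{2}}$)
$u = 3 \sqrt{31}$ ($u = \sqrt{279} = 3 \sqrt{31} \approx 16.703$)
$d{\left(x,r \right)} = \frac{x + 3 \sqrt{31}}{-1052 + r}$ ($d{\left(x,r \right)} = \frac{x + 3 \sqrt{31}}{r - 1052} = \frac{x + 3 \sqrt{31}}{-1052 + r}$)
$d{\left(-1228,-2209 \right)} + p{\left(-1486 \right)} = \frac{-1228 + 3 \sqrt{31}}{-1052 - 2209} + \left(1 - \frac{244}{2208196}\right) = \frac{-1228 + 3 \sqrt{31}}{-3261} + \left(1 - \frac{61}{552049}\right) = - \frac{-1228 + 3 \sqrt{31}}{3261} + \left(1 - \frac{61}{552049}\right) = \left(\frac{1228}{3261} - \frac{\sqrt{31}}{1087}\right) + \frac{551988}{552049} = \frac{2477949040}{1800231789} - \frac{\sqrt{31}}{1087}$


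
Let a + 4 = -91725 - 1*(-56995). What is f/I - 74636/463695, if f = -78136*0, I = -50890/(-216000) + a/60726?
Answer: -74636/463695 ≈ -0.16096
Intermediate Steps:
a = -34734 (a = -4 + (-91725 - 1*(-56995)) = -4 + (-91725 + 56995) = -4 - 34730 = -34734)
I = -73536631/218613600 (I = -50890/(-216000) - 34734/60726 = -50890*(-1/216000) - 34734*1/60726 = 5089/21600 - 5789/10121 = -73536631/218613600 ≈ -0.33638)
f = 0
f/I - 74636/463695 = 0/(-73536631/218613600) - 74636/463695 = 0*(-218613600/73536631) - 74636*1/463695 = 0 - 74636/463695 = -74636/463695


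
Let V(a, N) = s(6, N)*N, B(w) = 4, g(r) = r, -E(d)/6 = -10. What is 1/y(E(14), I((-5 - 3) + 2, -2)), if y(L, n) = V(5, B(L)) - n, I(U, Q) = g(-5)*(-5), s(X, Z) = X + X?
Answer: 1/23 ≈ 0.043478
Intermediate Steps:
s(X, Z) = 2*X
E(d) = 60 (E(d) = -6*(-10) = 60)
V(a, N) = 12*N (V(a, N) = (2*6)*N = 12*N)
I(U, Q) = 25 (I(U, Q) = -5*(-5) = 25)
y(L, n) = 48 - n (y(L, n) = 12*4 - n = 48 - n)
1/y(E(14), I((-5 - 3) + 2, -2)) = 1/(48 - 1*25) = 1/(48 - 25) = 1/23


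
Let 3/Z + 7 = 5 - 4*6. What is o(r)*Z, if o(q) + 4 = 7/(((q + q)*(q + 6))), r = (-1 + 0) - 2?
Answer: 79/156 ≈ 0.50641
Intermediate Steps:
r = -3 (r = -1 - 2 = -3)
o(q) = -4 + 7/(2*q*(6 + q)) (o(q) = -4 + 7/(((q + q)*(q + 6))) = -4 + 7/(((2*q)*(6 + q))) = -4 + 7/((2*q*(6 + q))) = -4 + 7*(1/(2*q*(6 + q))) = -4 + 7/(2*q*(6 + q)))
Z = -3/26 (Z = 3/(-7 + (5 - 4*6)) = 3/(-7 + (5 - 24)) = 3/(-7 - 19) = 3/(-26) = 3*(-1/26) = -3/26 ≈ -0.11538)
o(r)*Z = ((½)*(7 - 48*(-3) - 8*(-3)²)/(-3*(6 - 3)))*(-3/26) = ((½)*(-⅓)*(7 + 144 - 8*9)/3)*(-3/26) = ((½)*(-⅓)*(⅓)*(7 + 144 - 72))*(-3/26) = ((½)*(-⅓)*(⅓)*79)*(-3/26) = -79/18*(-3/26) = 79/156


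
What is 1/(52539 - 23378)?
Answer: 1/29161 ≈ 3.4292e-5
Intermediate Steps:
1/(52539 - 23378) = 1/29161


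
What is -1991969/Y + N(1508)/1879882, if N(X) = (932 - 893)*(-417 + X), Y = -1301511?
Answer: 3800044659197/2446687101702 ≈ 1.5531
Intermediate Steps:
N(X) = -16263 + 39*X (N(X) = 39*(-417 + X) = -16263 + 39*X)
-1991969/Y + N(1508)/1879882 = -1991969/(-1301511) + (-16263 + 39*1508)/1879882 = -1991969*(-1/1301511) + (-16263 + 58812)*(1/1879882) = 1991969/1301511 + 42549*(1/1879882) = 1991969/1301511 + 42549/1879882 = 3800044659197/2446687101702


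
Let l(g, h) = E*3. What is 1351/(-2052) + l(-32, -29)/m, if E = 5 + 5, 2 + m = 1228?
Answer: -797383/1257876 ≈ -0.63391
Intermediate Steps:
m = 1226 (m = -2 + 1228 = 1226)
E = 10
l(g, h) = 30 (l(g, h) = 10*3 = 30)
1351/(-2052) + l(-32, -29)/m = 1351/(-2052) + 30/1226 = 1351*(-1/2052) + 30*(1/1226) = -1351/2052 + 15/613 = -797383/1257876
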